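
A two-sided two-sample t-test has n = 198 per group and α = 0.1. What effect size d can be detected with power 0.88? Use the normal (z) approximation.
d ≈ 0.28

Minimum detectable effect (two-sample t-test, normal approximation):
d = (z_{α/2} + z_β) / √(n/2)
d = (1.645 + 1.175) / √(198/2)
d = 2.820 / 9.950
d ≈ 0.28

By Cohen's convention (0.2 small / 0.5 medium / 0.8 large): small effect.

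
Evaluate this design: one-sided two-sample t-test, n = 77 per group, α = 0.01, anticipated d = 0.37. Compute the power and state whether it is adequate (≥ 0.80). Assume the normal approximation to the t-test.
Power ≈ 0.49; the study is underpowered (power < 0.80)

Power calculation (two-sample t-test, normal approximation):
z_β = d · √(n/2) - z_α
z_β = 0.37 · √(77/2) - 2.326
z_β = 0.37 · 6.205 - 2.326
z_β = -0.031

Power = Φ(z_β) = Φ(-0.031) ≈ 0.488

Effect size d = 0.37 is small by Cohen's convention (0.2/0.5/0.8).

Threshold: power ≥ 0.80 is conventionally adequate.
Power ≈ 0.49 → the study is underpowered (power < 0.80).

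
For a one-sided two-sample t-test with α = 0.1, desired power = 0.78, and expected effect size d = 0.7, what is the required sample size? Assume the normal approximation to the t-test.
n = 18 per group

Sample size formula (two-sample t-test, normal approximation):
n = 2 · ((z_α + z_β) / d)²

z_α = 1.282 (for α = 0.1, one-sided)
z_β = 0.772 (for power = 0.78)
d = 0.7

n = 2 · ((1.282 + 0.772) / 0.7)²
n = 2 · (2.934)²
n ≈ 17.22
Round up to the next whole number: n = 18 per group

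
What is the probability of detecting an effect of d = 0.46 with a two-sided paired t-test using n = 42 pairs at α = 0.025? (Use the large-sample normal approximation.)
Power ≈ 0.77

Power calculation (paired t-test, normal approximation):
z_β = d · √n - z_{α/2}
z_β = 0.46 · √42 - 2.241
z_β = 0.46 · 6.481 - 2.241
z_β = 0.740

Power = Φ(z_β) = Φ(0.740) ≈ 0.770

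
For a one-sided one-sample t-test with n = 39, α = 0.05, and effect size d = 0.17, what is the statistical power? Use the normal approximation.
Power ≈ 0.28

Power calculation (one-sample t-test, normal approximation):
z_β = d · √n - z_α
z_β = 0.17 · √39 - 1.645
z_β = 0.17 · 6.245 - 1.645
z_β = -0.583

Power = Φ(z_β) = Φ(-0.583) ≈ 0.280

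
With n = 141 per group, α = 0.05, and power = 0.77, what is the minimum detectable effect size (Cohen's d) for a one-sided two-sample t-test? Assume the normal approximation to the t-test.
d ≈ 0.28

Minimum detectable effect (two-sample t-test, normal approximation):
d = (z_α + z_β) / √(n/2)
d = (1.645 + 0.739) / √(141/2)
d = 2.384 / 8.396
d ≈ 0.28

By Cohen's convention (0.2 small / 0.5 medium / 0.8 large): small effect.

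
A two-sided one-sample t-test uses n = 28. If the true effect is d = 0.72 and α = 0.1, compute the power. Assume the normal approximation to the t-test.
Power ≈ 0.98

Power calculation (one-sample t-test, normal approximation):
z_β = d · √n - z_{α/2}
z_β = 0.72 · √28 - 1.645
z_β = 0.72 · 5.292 - 1.645
z_β = 2.165

Power = Φ(z_β) = Φ(2.165) ≈ 0.985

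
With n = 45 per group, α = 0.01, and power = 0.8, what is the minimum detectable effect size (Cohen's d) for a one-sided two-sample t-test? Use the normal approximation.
d ≈ 0.67

Minimum detectable effect (two-sample t-test, normal approximation):
d = (z_α + z_β) / √(n/2)
d = (2.326 + 0.842) / √(45/2)
d = 3.168 / 4.743
d ≈ 0.67

By Cohen's convention (0.2 small / 0.5 medium / 0.8 large): medium effect.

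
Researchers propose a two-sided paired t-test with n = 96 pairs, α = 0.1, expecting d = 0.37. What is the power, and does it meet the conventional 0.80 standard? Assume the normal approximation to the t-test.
Power ≈ 0.98; the study is adequately powered (power ≥ 0.80)

Power calculation (paired t-test, normal approximation):
z_β = d · √n - z_{α/2}
z_β = 0.37 · √96 - 1.645
z_β = 0.37 · 9.798 - 1.645
z_β = 1.980

Power = Φ(z_β) = Φ(1.980) ≈ 0.976

Effect size d = 0.37 is small by Cohen's convention (0.2/0.5/0.8).

Threshold: power ≥ 0.80 is conventionally adequate.
Power ≈ 0.98 → the study is adequately powered (power ≥ 0.80).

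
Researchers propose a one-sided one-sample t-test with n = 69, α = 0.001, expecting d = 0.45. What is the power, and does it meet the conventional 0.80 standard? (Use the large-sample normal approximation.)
Power ≈ 0.74; the study is underpowered (power < 0.80)

Power calculation (one-sample t-test, normal approximation):
z_β = d · √n - z_α
z_β = 0.45 · √69 - 3.090
z_β = 0.45 · 8.307 - 3.090
z_β = 0.648

Power = Φ(z_β) = Φ(0.648) ≈ 0.741

Effect size d = 0.45 is small by Cohen's convention (0.2/0.5/0.8).

Threshold: power ≥ 0.80 is conventionally adequate.
Power ≈ 0.74 → the study is underpowered (power < 0.80).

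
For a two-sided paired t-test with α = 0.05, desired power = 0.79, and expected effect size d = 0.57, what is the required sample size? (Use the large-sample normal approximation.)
n = 24 pairs

Sample size formula (paired t-test, normal approximation):
n = ((z_{α/2} + z_β) / d)²

z_{α/2} = 1.960 (for α = 0.05, two-sided)
z_β = 0.806 (for power = 0.79)
d = 0.57

n = ((1.960 + 0.806) / 0.57)²
n = (4.853)²
n ≈ 23.55
Round up to the next whole number: n = 24 pairs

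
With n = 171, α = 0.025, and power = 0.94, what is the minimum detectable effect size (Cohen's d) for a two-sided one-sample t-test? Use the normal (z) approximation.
d ≈ 0.29

Minimum detectable effect (one-sample t-test, normal approximation):
d = (z_{α/2} + z_β) / √n
d = (2.241 + 1.555) / √171
d = 3.796 / 13.077
d ≈ 0.29

By Cohen's convention (0.2 small / 0.5 medium / 0.8 large): small effect.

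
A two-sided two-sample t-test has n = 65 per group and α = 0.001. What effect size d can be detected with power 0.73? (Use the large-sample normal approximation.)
d ≈ 0.68

Minimum detectable effect (two-sample t-test, normal approximation):
d = (z_{α/2} + z_β) / √(n/2)
d = (3.291 + 0.613) / √(65/2)
d = 3.903 / 5.701
d ≈ 0.68

By Cohen's convention (0.2 small / 0.5 medium / 0.8 large): medium effect.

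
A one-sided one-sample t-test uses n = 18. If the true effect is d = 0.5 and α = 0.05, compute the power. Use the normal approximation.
Power ≈ 0.68

Power calculation (one-sample t-test, normal approximation):
z_β = d · √n - z_α
z_β = 0.5 · √18 - 1.645
z_β = 0.5 · 4.243 - 1.645
z_β = 0.476

Power = Φ(z_β) = Φ(0.476) ≈ 0.683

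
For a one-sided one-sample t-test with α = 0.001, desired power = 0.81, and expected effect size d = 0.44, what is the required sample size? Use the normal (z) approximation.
n = 82

Sample size formula (one-sample t-test, normal approximation):
n = ((z_α + z_β) / d)²

z_α = 3.090 (for α = 0.001, one-sided)
z_β = 0.878 (for power = 0.81)
d = 0.44

n = ((3.090 + 0.878) / 0.44)²
n = (9.018)²
n ≈ 81.32
Round up to the next whole number: n = 82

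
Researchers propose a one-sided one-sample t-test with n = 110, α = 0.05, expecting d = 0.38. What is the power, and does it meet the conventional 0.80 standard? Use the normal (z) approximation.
Power ≈ 0.99; the study is adequately powered (power ≥ 0.80)

Power calculation (one-sample t-test, normal approximation):
z_β = d · √n - z_α
z_β = 0.38 · √110 - 1.645
z_β = 0.38 · 10.488 - 1.645
z_β = 2.341

Power = Φ(z_β) = Φ(2.341) ≈ 0.990

Effect size d = 0.38 is small by Cohen's convention (0.2/0.5/0.8).

Threshold: power ≥ 0.80 is conventionally adequate.
Power ≈ 0.99 → the study is adequately powered (power ≥ 0.80).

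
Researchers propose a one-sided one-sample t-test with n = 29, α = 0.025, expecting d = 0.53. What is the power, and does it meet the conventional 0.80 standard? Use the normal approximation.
Power ≈ 0.81; the study is adequately powered (power ≥ 0.80)

Power calculation (one-sample t-test, normal approximation):
z_β = d · √n - z_α
z_β = 0.53 · √29 - 1.960
z_β = 0.53 · 5.385 - 1.960
z_β = 0.894

Power = Φ(z_β) = Φ(0.894) ≈ 0.814

Effect size d = 0.53 is medium by Cohen's convention (0.2/0.5/0.8).

Threshold: power ≥ 0.80 is conventionally adequate.
Power ≈ 0.81 → the study is adequately powered (power ≥ 0.80).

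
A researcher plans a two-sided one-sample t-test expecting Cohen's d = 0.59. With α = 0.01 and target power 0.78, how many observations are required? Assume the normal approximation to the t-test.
n = 33

Sample size formula (one-sample t-test, normal approximation):
n = ((z_{α/2} + z_β) / d)²

z_{α/2} = 2.576 (for α = 0.01, two-sided)
z_β = 0.772 (for power = 0.78)
d = 0.59

n = ((2.576 + 0.772) / 0.59)²
n = (5.675)²
n ≈ 32.21
Round up to the next whole number: n = 33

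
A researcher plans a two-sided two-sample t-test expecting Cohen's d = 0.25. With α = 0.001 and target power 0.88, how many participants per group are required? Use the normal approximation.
n = 639 per group

Sample size formula (two-sample t-test, normal approximation):
n = 2 · ((z_{α/2} + z_β) / d)²

z_{α/2} = 3.291 (for α = 0.001, two-sided)
z_β = 1.175 (for power = 0.88)
d = 0.25

n = 2 · ((3.291 + 1.175) / 0.25)²
n = 2 · (17.864)²
n ≈ 638.24
Round up to the next whole number: n = 639 per group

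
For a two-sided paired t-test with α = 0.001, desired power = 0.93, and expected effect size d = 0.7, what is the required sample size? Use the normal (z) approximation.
n = 47 pairs

Sample size formula (paired t-test, normal approximation):
n = ((z_{α/2} + z_β) / d)²

z_{α/2} = 3.291 (for α = 0.001, two-sided)
z_β = 1.476 (for power = 0.93)
d = 0.7

n = ((3.291 + 1.476) / 0.7)²
n = (6.810)²
n ≈ 46.38
Round up to the next whole number: n = 47 pairs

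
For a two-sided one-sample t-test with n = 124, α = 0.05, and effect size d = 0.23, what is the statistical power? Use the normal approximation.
Power ≈ 0.73

Power calculation (one-sample t-test, normal approximation):
z_β = d · √n - z_{α/2}
z_β = 0.23 · √124 - 1.960
z_β = 0.23 · 11.136 - 1.960
z_β = 0.601

Power = Φ(z_β) = Φ(0.601) ≈ 0.726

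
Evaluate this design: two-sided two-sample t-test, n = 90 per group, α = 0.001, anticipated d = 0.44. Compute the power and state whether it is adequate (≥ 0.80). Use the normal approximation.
Power ≈ 0.37; the study is underpowered (power < 0.80)

Power calculation (two-sample t-test, normal approximation):
z_β = d · √(n/2) - z_{α/2}
z_β = 0.44 · √(90/2) - 3.291
z_β = 0.44 · 6.708 - 3.291
z_β = -0.339

Power = Φ(z_β) = Φ(-0.339) ≈ 0.367

Effect size d = 0.44 is small by Cohen's convention (0.2/0.5/0.8).

Threshold: power ≥ 0.80 is conventionally adequate.
Power ≈ 0.37 → the study is underpowered (power < 0.80).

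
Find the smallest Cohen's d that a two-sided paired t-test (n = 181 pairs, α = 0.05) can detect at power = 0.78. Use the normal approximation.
d ≈ 0.20

Minimum detectable effect (paired t-test, normal approximation):
d = (z_{α/2} + z_β) / √n
d = (1.960 + 0.772) / √181
d = 2.732 / 13.454
d ≈ 0.20

By Cohen's convention (0.2 small / 0.5 medium / 0.8 large): small effect.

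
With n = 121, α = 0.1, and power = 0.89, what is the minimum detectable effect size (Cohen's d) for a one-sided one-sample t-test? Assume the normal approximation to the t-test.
d ≈ 0.23

Minimum detectable effect (one-sample t-test, normal approximation):
d = (z_α + z_β) / √n
d = (1.282 + 1.227) / √121
d = 2.508 / 11.000
d ≈ 0.23

By Cohen's convention (0.2 small / 0.5 medium / 0.8 large): small effect.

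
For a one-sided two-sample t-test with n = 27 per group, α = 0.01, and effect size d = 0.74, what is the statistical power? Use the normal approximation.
Power ≈ 0.65

Power calculation (two-sample t-test, normal approximation):
z_β = d · √(n/2) - z_α
z_β = 0.74 · √(27/2) - 2.326
z_β = 0.74 · 3.674 - 2.326
z_β = 0.393

Power = Φ(z_β) = Φ(0.393) ≈ 0.653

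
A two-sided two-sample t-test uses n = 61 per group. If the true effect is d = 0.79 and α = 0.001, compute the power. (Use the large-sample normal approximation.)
Power ≈ 0.86

Power calculation (two-sample t-test, normal approximation):
z_β = d · √(n/2) - z_{α/2}
z_β = 0.79 · √(61/2) - 3.291
z_β = 0.79 · 5.523 - 3.291
z_β = 1.072

Power = Φ(z_β) = Φ(1.072) ≈ 0.858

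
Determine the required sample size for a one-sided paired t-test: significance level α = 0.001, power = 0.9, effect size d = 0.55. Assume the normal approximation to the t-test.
n = 64 pairs

Sample size formula (paired t-test, normal approximation):
n = ((z_α + z_β) / d)²

z_α = 3.090 (for α = 0.001, one-sided)
z_β = 1.282 (for power = 0.9)
d = 0.55

n = ((3.090 + 1.282) / 0.55)²
n = (7.949)²
n ≈ 63.19
Round up to the next whole number: n = 64 pairs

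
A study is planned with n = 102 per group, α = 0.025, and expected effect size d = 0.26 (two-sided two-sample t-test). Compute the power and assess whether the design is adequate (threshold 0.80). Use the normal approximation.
Power ≈ 0.35; the study is underpowered (power < 0.80)

Power calculation (two-sample t-test, normal approximation):
z_β = d · √(n/2) - z_{α/2}
z_β = 0.26 · √(102/2) - 2.241
z_β = 0.26 · 7.141 - 2.241
z_β = -0.385

Power = Φ(z_β) = Φ(-0.385) ≈ 0.350

Effect size d = 0.26 is small by Cohen's convention (0.2/0.5/0.8).

Threshold: power ≥ 0.80 is conventionally adequate.
Power ≈ 0.35 → the study is underpowered (power < 0.80).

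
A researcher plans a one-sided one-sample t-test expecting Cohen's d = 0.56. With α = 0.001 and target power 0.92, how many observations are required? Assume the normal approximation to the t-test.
n = 65

Sample size formula (one-sample t-test, normal approximation):
n = ((z_α + z_β) / d)²

z_α = 3.090 (for α = 0.001, one-sided)
z_β = 1.405 (for power = 0.92)
d = 0.56

n = ((3.090 + 1.405) / 0.56)²
n = (8.027)²
n ≈ 64.43
Round up to the next whole number: n = 65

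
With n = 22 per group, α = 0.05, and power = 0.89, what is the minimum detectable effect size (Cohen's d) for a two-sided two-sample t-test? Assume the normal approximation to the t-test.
d ≈ 0.96

Minimum detectable effect (two-sample t-test, normal approximation):
d = (z_{α/2} + z_β) / √(n/2)
d = (1.960 + 1.227) / √(22/2)
d = 3.186 / 3.317
d ≈ 0.96

By Cohen's convention (0.2 small / 0.5 medium / 0.8 large): large effect.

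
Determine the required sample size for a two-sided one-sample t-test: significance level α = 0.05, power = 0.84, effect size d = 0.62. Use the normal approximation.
n = 23

Sample size formula (one-sample t-test, normal approximation):
n = ((z_{α/2} + z_β) / d)²

z_{α/2} = 1.960 (for α = 0.05, two-sided)
z_β = 0.994 (for power = 0.84)
d = 0.62

n = ((1.960 + 0.994) / 0.62)²
n = (4.765)²
n ≈ 22.71
Round up to the next whole number: n = 23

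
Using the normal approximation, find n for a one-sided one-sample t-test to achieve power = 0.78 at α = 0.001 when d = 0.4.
n = 94

Sample size formula (one-sample t-test, normal approximation):
n = ((z_α + z_β) / d)²

z_α = 3.090 (for α = 0.001, one-sided)
z_β = 0.772 (for power = 0.78)
d = 0.4

n = ((3.090 + 0.772) / 0.4)²
n = (9.655)²
n ≈ 93.22
Round up to the next whole number: n = 94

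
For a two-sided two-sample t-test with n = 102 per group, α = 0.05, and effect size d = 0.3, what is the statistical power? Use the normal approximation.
Power ≈ 0.57

Power calculation (two-sample t-test, normal approximation):
z_β = d · √(n/2) - z_{α/2}
z_β = 0.3 · √(102/2) - 1.960
z_β = 0.3 · 7.141 - 1.960
z_β = 0.182

Power = Φ(z_β) = Φ(0.182) ≈ 0.572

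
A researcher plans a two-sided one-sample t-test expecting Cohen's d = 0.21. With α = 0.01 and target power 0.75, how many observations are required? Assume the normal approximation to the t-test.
n = 240

Sample size formula (one-sample t-test, normal approximation):
n = ((z_{α/2} + z_β) / d)²

z_{α/2} = 2.576 (for α = 0.01, two-sided)
z_β = 0.674 (for power = 0.75)
d = 0.21

n = ((2.576 + 0.674) / 0.21)²
n = (15.476)²
n ≈ 239.51
Round up to the next whole number: n = 240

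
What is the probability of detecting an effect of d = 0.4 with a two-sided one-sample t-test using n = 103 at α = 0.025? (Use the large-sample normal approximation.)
Power ≈ 0.97

Power calculation (one-sample t-test, normal approximation):
z_β = d · √n - z_{α/2}
z_β = 0.4 · √103 - 2.241
z_β = 0.4 · 10.149 - 2.241
z_β = 1.818

Power = Φ(z_β) = Φ(1.818) ≈ 0.965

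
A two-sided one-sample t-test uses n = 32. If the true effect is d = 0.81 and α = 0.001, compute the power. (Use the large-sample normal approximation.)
Power ≈ 0.90

Power calculation (one-sample t-test, normal approximation):
z_β = d · √n - z_{α/2}
z_β = 0.81 · √32 - 3.291
z_β = 0.81 · 5.657 - 3.291
z_β = 1.292

Power = Φ(z_β) = Φ(1.292) ≈ 0.902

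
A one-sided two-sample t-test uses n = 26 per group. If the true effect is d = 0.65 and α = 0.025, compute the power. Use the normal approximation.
Power ≈ 0.65

Power calculation (two-sample t-test, normal approximation):
z_β = d · √(n/2) - z_α
z_β = 0.65 · √(26/2) - 1.960
z_β = 0.65 · 3.606 - 1.960
z_β = 0.384

Power = Φ(z_β) = Φ(0.384) ≈ 0.649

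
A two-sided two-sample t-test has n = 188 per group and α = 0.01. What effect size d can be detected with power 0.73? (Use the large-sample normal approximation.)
d ≈ 0.33

Minimum detectable effect (two-sample t-test, normal approximation):
d = (z_{α/2} + z_β) / √(n/2)
d = (2.576 + 0.613) / √(188/2)
d = 3.189 / 9.695
d ≈ 0.33

By Cohen's convention (0.2 small / 0.5 medium / 0.8 large): small effect.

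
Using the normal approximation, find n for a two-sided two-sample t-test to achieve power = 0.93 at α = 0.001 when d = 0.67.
n = 102 per group

Sample size formula (two-sample t-test, normal approximation):
n = 2 · ((z_{α/2} + z_β) / d)²

z_{α/2} = 3.291 (for α = 0.001, two-sided)
z_β = 1.476 (for power = 0.93)
d = 0.67

n = 2 · ((3.291 + 1.476) / 0.67)²
n = 2 · (7.115)²
n ≈ 101.25
Round up to the next whole number: n = 102 per group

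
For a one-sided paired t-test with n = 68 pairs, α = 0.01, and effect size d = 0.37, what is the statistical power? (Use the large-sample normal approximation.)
Power ≈ 0.77

Power calculation (paired t-test, normal approximation):
z_β = d · √n - z_α
z_β = 0.37 · √68 - 2.326
z_β = 0.37 · 8.246 - 2.326
z_β = 0.725

Power = Φ(z_β) = Φ(0.725) ≈ 0.766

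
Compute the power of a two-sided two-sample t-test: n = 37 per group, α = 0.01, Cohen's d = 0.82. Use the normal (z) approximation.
Power ≈ 0.83

Power calculation (two-sample t-test, normal approximation):
z_β = d · √(n/2) - z_{α/2}
z_β = 0.82 · √(37/2) - 2.576
z_β = 0.82 · 4.301 - 2.576
z_β = 0.951

Power = Φ(z_β) = Φ(0.951) ≈ 0.829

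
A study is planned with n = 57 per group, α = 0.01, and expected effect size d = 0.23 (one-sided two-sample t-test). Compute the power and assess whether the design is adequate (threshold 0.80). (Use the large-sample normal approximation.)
Power ≈ 0.14; the study is underpowered (power < 0.80)

Power calculation (two-sample t-test, normal approximation):
z_β = d · √(n/2) - z_α
z_β = 0.23 · √(57/2) - 2.326
z_β = 0.23 · 5.339 - 2.326
z_β = -1.098

Power = Φ(z_β) = Φ(-1.098) ≈ 0.136

Effect size d = 0.23 is small by Cohen's convention (0.2/0.5/0.8).

Threshold: power ≥ 0.80 is conventionally adequate.
Power ≈ 0.14 → the study is underpowered (power < 0.80).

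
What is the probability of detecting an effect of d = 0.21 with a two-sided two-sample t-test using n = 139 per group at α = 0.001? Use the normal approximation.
Power ≈ 0.06

Power calculation (two-sample t-test, normal approximation):
z_β = d · √(n/2) - z_{α/2}
z_β = 0.21 · √(139/2) - 3.291
z_β = 0.21 · 8.337 - 3.291
z_β = -1.540

Power = Φ(z_β) = Φ(-1.540) ≈ 0.062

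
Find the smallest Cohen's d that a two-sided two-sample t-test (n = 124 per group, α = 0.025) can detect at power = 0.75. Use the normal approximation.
d ≈ 0.37

Minimum detectable effect (two-sample t-test, normal approximation):
d = (z_{α/2} + z_β) / √(n/2)
d = (2.241 + 0.674) / √(124/2)
d = 2.916 / 7.874
d ≈ 0.37

By Cohen's convention (0.2 small / 0.5 medium / 0.8 large): small effect.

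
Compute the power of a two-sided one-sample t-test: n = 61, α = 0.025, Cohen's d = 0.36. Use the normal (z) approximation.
Power ≈ 0.72

Power calculation (one-sample t-test, normal approximation):
z_β = d · √n - z_{α/2}
z_β = 0.36 · √61 - 2.241
z_β = 0.36 · 7.810 - 2.241
z_β = 0.570

Power = Φ(z_β) = Φ(0.570) ≈ 0.716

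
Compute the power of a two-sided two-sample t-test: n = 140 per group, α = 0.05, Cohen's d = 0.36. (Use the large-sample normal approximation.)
Power ≈ 0.85

Power calculation (two-sample t-test, normal approximation):
z_β = d · √(n/2) - z_{α/2}
z_β = 0.36 · √(140/2) - 1.960
z_β = 0.36 · 8.367 - 1.960
z_β = 1.052

Power = Φ(z_β) = Φ(1.052) ≈ 0.854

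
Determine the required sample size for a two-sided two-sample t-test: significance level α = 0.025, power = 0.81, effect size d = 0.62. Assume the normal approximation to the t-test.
n = 51 per group

Sample size formula (two-sample t-test, normal approximation):
n = 2 · ((z_{α/2} + z_β) / d)²

z_{α/2} = 2.241 (for α = 0.025, two-sided)
z_β = 0.878 (for power = 0.81)
d = 0.62

n = 2 · ((2.241 + 0.878) / 0.62)²
n = 2 · (5.031)²
n ≈ 50.62
Round up to the next whole number: n = 51 per group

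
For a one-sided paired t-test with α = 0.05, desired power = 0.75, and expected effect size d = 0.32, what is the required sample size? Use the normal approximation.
n = 53 pairs

Sample size formula (paired t-test, normal approximation):
n = ((z_α + z_β) / d)²

z_α = 1.645 (for α = 0.05, one-sided)
z_β = 0.674 (for power = 0.75)
d = 0.32

n = ((1.645 + 0.674) / 0.32)²
n = (7.247)²
n ≈ 52.52
Round up to the next whole number: n = 53 pairs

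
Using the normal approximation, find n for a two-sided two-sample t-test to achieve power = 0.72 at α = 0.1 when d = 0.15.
n = 442 per group

Sample size formula (two-sample t-test, normal approximation):
n = 2 · ((z_{α/2} + z_β) / d)²

z_{α/2} = 1.645 (for α = 0.1, two-sided)
z_β = 0.583 (for power = 0.72)
d = 0.15

n = 2 · ((1.645 + 0.583) / 0.15)²
n = 2 · (14.853)²
n ≈ 441.22
Round up to the next whole number: n = 442 per group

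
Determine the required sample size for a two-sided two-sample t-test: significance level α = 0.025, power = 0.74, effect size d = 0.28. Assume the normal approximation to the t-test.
n = 213 per group

Sample size formula (two-sample t-test, normal approximation):
n = 2 · ((z_{α/2} + z_β) / d)²

z_{α/2} = 2.241 (for α = 0.025, two-sided)
z_β = 0.643 (for power = 0.74)
d = 0.28

n = 2 · ((2.241 + 0.643) / 0.28)²
n = 2 · (10.300)²
n ≈ 212.18
Round up to the next whole number: n = 213 per group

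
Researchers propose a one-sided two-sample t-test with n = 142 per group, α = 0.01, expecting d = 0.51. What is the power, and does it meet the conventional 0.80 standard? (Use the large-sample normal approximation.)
Power ≈ 0.98; the study is adequately powered (power ≥ 0.80)

Power calculation (two-sample t-test, normal approximation):
z_β = d · √(n/2) - z_α
z_β = 0.51 · √(142/2) - 2.326
z_β = 0.51 · 8.426 - 2.326
z_β = 1.971

Power = Φ(z_β) = Φ(1.971) ≈ 0.976

Effect size d = 0.51 is medium by Cohen's convention (0.2/0.5/0.8).

Threshold: power ≥ 0.80 is conventionally adequate.
Power ≈ 0.98 → the study is adequately powered (power ≥ 0.80).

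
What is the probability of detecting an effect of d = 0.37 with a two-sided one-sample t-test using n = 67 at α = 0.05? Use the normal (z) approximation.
Power ≈ 0.86

Power calculation (one-sample t-test, normal approximation):
z_β = d · √n - z_{α/2}
z_β = 0.37 · √67 - 1.960
z_β = 0.37 · 8.185 - 1.960
z_β = 1.069

Power = Φ(z_β) = Φ(1.069) ≈ 0.857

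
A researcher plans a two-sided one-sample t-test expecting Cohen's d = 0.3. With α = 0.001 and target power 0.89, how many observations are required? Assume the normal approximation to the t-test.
n = 227

Sample size formula (one-sample t-test, normal approximation):
n = ((z_{α/2} + z_β) / d)²

z_{α/2} = 3.291 (for α = 0.001, two-sided)
z_β = 1.227 (for power = 0.89)
d = 0.3

n = ((3.291 + 1.227) / 0.3)²
n = (15.060)²
n ≈ 226.80
Round up to the next whole number: n = 227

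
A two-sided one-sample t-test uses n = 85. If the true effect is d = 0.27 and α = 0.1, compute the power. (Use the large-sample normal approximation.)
Power ≈ 0.80

Power calculation (one-sample t-test, normal approximation):
z_β = d · √n - z_{α/2}
z_β = 0.27 · √85 - 1.645
z_β = 0.27 · 9.220 - 1.645
z_β = 0.844

Power = Φ(z_β) = Φ(0.844) ≈ 0.801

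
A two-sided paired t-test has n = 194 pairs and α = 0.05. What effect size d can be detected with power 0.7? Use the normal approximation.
d ≈ 0.18

Minimum detectable effect (paired t-test, normal approximation):
d = (z_{α/2} + z_β) / √n
d = (1.960 + 0.524) / √194
d = 2.484 / 13.928
d ≈ 0.18

By Cohen's convention (0.2 small / 0.5 medium / 0.8 large): very small effect.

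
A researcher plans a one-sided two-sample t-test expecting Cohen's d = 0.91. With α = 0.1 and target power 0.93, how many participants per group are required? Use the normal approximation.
n = 19 per group

Sample size formula (two-sample t-test, normal approximation):
n = 2 · ((z_α + z_β) / d)²

z_α = 1.282 (for α = 0.1, one-sided)
z_β = 1.476 (for power = 0.93)
d = 0.91

n = 2 · ((1.282 + 1.476) / 0.91)²
n = 2 · (3.031)²
n ≈ 18.37
Round up to the next whole number: n = 19 per group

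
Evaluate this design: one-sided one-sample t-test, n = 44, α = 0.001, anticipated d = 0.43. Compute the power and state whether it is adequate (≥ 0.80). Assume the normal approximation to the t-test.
Power ≈ 0.41; the study is underpowered (power < 0.80)

Power calculation (one-sample t-test, normal approximation):
z_β = d · √n - z_α
z_β = 0.43 · √44 - 3.090
z_β = 0.43 · 6.633 - 3.090
z_β = -0.238

Power = Φ(z_β) = Φ(-0.238) ≈ 0.406

Effect size d = 0.43 is small by Cohen's convention (0.2/0.5/0.8).

Threshold: power ≥ 0.80 is conventionally adequate.
Power ≈ 0.41 → the study is underpowered (power < 0.80).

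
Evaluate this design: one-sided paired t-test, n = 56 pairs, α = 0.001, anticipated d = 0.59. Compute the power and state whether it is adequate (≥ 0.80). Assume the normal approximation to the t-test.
Power ≈ 0.91; the study is adequately powered (power ≥ 0.80)

Power calculation (paired t-test, normal approximation):
z_β = d · √n - z_α
z_β = 0.59 · √56 - 3.090
z_β = 0.59 · 7.483 - 3.090
z_β = 1.325

Power = Φ(z_β) = Φ(1.325) ≈ 0.907

Effect size d = 0.59 is medium by Cohen's convention (0.2/0.5/0.8).

Threshold: power ≥ 0.80 is conventionally adequate.
Power ≈ 0.91 → the study is adequately powered (power ≥ 0.80).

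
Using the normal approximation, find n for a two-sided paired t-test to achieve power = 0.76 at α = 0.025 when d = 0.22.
n = 180 pairs

Sample size formula (paired t-test, normal approximation):
n = ((z_{α/2} + z_β) / d)²

z_{α/2} = 2.241 (for α = 0.025, two-sided)
z_β = 0.706 (for power = 0.76)
d = 0.22

n = ((2.241 + 0.706) / 0.22)²
n = (13.395)²
n ≈ 179.43
Round up to the next whole number: n = 180 pairs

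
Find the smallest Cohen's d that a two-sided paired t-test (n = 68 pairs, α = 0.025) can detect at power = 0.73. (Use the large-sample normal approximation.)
d ≈ 0.35

Minimum detectable effect (paired t-test, normal approximation):
d = (z_{α/2} + z_β) / √n
d = (2.241 + 0.613) / √68
d = 2.854 / 8.246
d ≈ 0.35

By Cohen's convention (0.2 small / 0.5 medium / 0.8 large): small effect.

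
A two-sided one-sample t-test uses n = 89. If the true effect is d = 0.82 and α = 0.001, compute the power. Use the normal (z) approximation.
Power ≈ 1.00

Power calculation (one-sample t-test, normal approximation):
z_β = d · √n - z_{α/2}
z_β = 0.82 · √89 - 3.291
z_β = 0.82 · 9.434 - 3.291
z_β = 4.445

Power = Φ(z_β) = Φ(4.445) ≈ 1.000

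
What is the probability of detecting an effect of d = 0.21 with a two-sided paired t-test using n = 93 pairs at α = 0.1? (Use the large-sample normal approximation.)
Power ≈ 0.65

Power calculation (paired t-test, normal approximation):
z_β = d · √n - z_{α/2}
z_β = 0.21 · √93 - 1.645
z_β = 0.21 · 9.644 - 1.645
z_β = 0.380

Power = Φ(z_β) = Φ(0.380) ≈ 0.648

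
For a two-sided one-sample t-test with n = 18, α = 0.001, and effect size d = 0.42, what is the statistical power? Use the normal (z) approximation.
Power ≈ 0.07

Power calculation (one-sample t-test, normal approximation):
z_β = d · √n - z_{α/2}
z_β = 0.42 · √18 - 3.291
z_β = 0.42 · 4.243 - 3.291
z_β = -1.509

Power = Φ(z_β) = Φ(-1.509) ≈ 0.066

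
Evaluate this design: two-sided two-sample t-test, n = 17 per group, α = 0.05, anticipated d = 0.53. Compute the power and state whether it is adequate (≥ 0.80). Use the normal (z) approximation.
Power ≈ 0.34; the study is underpowered (power < 0.80)

Power calculation (two-sample t-test, normal approximation):
z_β = d · √(n/2) - z_{α/2}
z_β = 0.53 · √(17/2) - 1.960
z_β = 0.53 · 2.915 - 1.960
z_β = -0.415

Power = Φ(z_β) = Φ(-0.415) ≈ 0.339

Effect size d = 0.53 is medium by Cohen's convention (0.2/0.5/0.8).

Threshold: power ≥ 0.80 is conventionally adequate.
Power ≈ 0.34 → the study is underpowered (power < 0.80).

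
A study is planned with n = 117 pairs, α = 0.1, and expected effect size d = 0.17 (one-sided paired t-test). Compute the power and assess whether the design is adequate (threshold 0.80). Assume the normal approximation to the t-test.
Power ≈ 0.71; the study is underpowered (power < 0.80)

Power calculation (paired t-test, normal approximation):
z_β = d · √n - z_α
z_β = 0.17 · √117 - 1.282
z_β = 0.17 · 10.817 - 1.282
z_β = 0.557

Power = Φ(z_β) = Φ(0.557) ≈ 0.711

Effect size d = 0.17 is very small by Cohen's convention (0.2/0.5/0.8).

Threshold: power ≥ 0.80 is conventionally adequate.
Power ≈ 0.71 → the study is underpowered (power < 0.80).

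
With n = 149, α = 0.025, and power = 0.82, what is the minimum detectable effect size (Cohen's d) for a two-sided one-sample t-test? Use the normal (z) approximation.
d ≈ 0.26

Minimum detectable effect (one-sample t-test, normal approximation):
d = (z_{α/2} + z_β) / √n
d = (2.241 + 0.915) / √149
d = 3.157 / 12.207
d ≈ 0.26

By Cohen's convention (0.2 small / 0.5 medium / 0.8 large): small effect.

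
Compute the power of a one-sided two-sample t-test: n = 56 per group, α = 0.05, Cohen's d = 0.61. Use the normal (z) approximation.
Power ≈ 0.94

Power calculation (two-sample t-test, normal approximation):
z_β = d · √(n/2) - z_α
z_β = 0.61 · √(56/2) - 1.645
z_β = 0.61 · 5.292 - 1.645
z_β = 1.583

Power = Φ(z_β) = Φ(1.583) ≈ 0.943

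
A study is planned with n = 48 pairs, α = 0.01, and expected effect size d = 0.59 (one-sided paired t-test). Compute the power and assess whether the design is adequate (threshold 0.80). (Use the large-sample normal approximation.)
Power ≈ 0.96; the study is adequately powered (power ≥ 0.80)

Power calculation (paired t-test, normal approximation):
z_β = d · √n - z_α
z_β = 0.59 · √48 - 2.326
z_β = 0.59 · 6.928 - 2.326
z_β = 1.761

Power = Φ(z_β) = Φ(1.761) ≈ 0.961

Effect size d = 0.59 is medium by Cohen's convention (0.2/0.5/0.8).

Threshold: power ≥ 0.80 is conventionally adequate.
Power ≈ 0.96 → the study is adequately powered (power ≥ 0.80).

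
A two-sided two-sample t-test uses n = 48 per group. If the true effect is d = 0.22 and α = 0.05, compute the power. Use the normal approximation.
Power ≈ 0.19

Power calculation (two-sample t-test, normal approximation):
z_β = d · √(n/2) - z_{α/2}
z_β = 0.22 · √(48/2) - 1.960
z_β = 0.22 · 4.899 - 1.960
z_β = -0.882

Power = Φ(z_β) = Φ(-0.882) ≈ 0.189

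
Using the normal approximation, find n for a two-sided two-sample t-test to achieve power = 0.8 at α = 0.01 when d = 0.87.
n = 31 per group

Sample size formula (two-sample t-test, normal approximation):
n = 2 · ((z_{α/2} + z_β) / d)²

z_{α/2} = 2.576 (for α = 0.01, two-sided)
z_β = 0.842 (for power = 0.8)
d = 0.87

n = 2 · ((2.576 + 0.842) / 0.87)²
n = 2 · (3.929)²
n ≈ 30.87
Round up to the next whole number: n = 31 per group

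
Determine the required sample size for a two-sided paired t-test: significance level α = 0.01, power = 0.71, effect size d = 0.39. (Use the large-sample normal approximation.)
n = 65 pairs

Sample size formula (paired t-test, normal approximation):
n = ((z_{α/2} + z_β) / d)²

z_{α/2} = 2.576 (for α = 0.01, two-sided)
z_β = 0.553 (for power = 0.71)
d = 0.39

n = ((2.576 + 0.553) / 0.39)²
n = (8.023)²
n ≈ 64.37
Round up to the next whole number: n = 65 pairs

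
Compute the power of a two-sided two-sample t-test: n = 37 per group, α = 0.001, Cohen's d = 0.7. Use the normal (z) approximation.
Power ≈ 0.39

Power calculation (two-sample t-test, normal approximation):
z_β = d · √(n/2) - z_{α/2}
z_β = 0.7 · √(37/2) - 3.291
z_β = 0.7 · 4.301 - 3.291
z_β = -0.280

Power = Φ(z_β) = Φ(-0.280) ≈ 0.390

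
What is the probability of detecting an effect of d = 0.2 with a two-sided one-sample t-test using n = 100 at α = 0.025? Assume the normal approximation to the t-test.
Power ≈ 0.40

Power calculation (one-sample t-test, normal approximation):
z_β = d · √n - z_{α/2}
z_β = 0.2 · √100 - 2.241
z_β = 0.2 · 10.000 - 2.241
z_β = -0.241

Power = Φ(z_β) = Φ(-0.241) ≈ 0.405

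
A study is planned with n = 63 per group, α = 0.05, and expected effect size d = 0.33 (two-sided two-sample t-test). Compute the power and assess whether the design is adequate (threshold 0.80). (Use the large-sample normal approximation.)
Power ≈ 0.46; the study is underpowered (power < 0.80)

Power calculation (two-sample t-test, normal approximation):
z_β = d · √(n/2) - z_{α/2}
z_β = 0.33 · √(63/2) - 1.960
z_β = 0.33 · 5.612 - 1.960
z_β = -0.108

Power = Φ(z_β) = Φ(-0.108) ≈ 0.457

Effect size d = 0.33 is small by Cohen's convention (0.2/0.5/0.8).

Threshold: power ≥ 0.80 is conventionally adequate.
Power ≈ 0.46 → the study is underpowered (power < 0.80).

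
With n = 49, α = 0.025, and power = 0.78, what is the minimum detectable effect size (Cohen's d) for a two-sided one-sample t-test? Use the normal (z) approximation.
d ≈ 0.43

Minimum detectable effect (one-sample t-test, normal approximation):
d = (z_{α/2} + z_β) / √n
d = (2.241 + 0.772) / √49
d = 3.014 / 7.000
d ≈ 0.43

By Cohen's convention (0.2 small / 0.5 medium / 0.8 large): small effect.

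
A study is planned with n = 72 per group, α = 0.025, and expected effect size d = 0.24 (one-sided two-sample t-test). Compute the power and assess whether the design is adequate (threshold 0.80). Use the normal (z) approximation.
Power ≈ 0.30; the study is underpowered (power < 0.80)

Power calculation (two-sample t-test, normal approximation):
z_β = d · √(n/2) - z_α
z_β = 0.24 · √(72/2) - 1.960
z_β = 0.24 · 6.000 - 1.960
z_β = -0.520

Power = Φ(z_β) = Φ(-0.520) ≈ 0.302

Effect size d = 0.24 is small by Cohen's convention (0.2/0.5/0.8).

Threshold: power ≥ 0.80 is conventionally adequate.
Power ≈ 0.30 → the study is underpowered (power < 0.80).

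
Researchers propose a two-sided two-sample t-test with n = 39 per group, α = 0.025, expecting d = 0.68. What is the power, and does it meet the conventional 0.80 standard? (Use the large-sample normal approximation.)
Power ≈ 0.78; the study is underpowered (power < 0.80)

Power calculation (two-sample t-test, normal approximation):
z_β = d · √(n/2) - z_{α/2}
z_β = 0.68 · √(39/2) - 2.241
z_β = 0.68 · 4.416 - 2.241
z_β = 0.761

Power = Φ(z_β) = Φ(0.761) ≈ 0.777

Effect size d = 0.68 is medium by Cohen's convention (0.2/0.5/0.8).

Threshold: power ≥ 0.80 is conventionally adequate.
Power ≈ 0.78 → the study is underpowered (power < 0.80).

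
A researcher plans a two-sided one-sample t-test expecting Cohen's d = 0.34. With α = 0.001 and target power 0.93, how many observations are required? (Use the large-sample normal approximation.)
n = 197

Sample size formula (one-sample t-test, normal approximation):
n = ((z_{α/2} + z_β) / d)²

z_{α/2} = 3.291 (for α = 0.001, two-sided)
z_β = 1.476 (for power = 0.93)
d = 0.34

n = ((3.291 + 1.476) / 0.34)²
n = (14.021)²
n ≈ 196.59
Round up to the next whole number: n = 197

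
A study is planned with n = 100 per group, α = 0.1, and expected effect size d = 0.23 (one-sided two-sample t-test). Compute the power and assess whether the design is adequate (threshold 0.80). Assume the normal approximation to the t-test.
Power ≈ 0.63; the study is underpowered (power < 0.80)

Power calculation (two-sample t-test, normal approximation):
z_β = d · √(n/2) - z_α
z_β = 0.23 · √(100/2) - 1.282
z_β = 0.23 · 7.071 - 1.282
z_β = 0.345

Power = Φ(z_β) = Φ(0.345) ≈ 0.635

Effect size d = 0.23 is small by Cohen's convention (0.2/0.5/0.8).

Threshold: power ≥ 0.80 is conventionally adequate.
Power ≈ 0.63 → the study is underpowered (power < 0.80).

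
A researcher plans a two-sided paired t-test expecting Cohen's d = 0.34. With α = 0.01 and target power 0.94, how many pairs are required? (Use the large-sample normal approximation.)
n = 148 pairs

Sample size formula (paired t-test, normal approximation):
n = ((z_{α/2} + z_β) / d)²

z_{α/2} = 2.576 (for α = 0.01, two-sided)
z_β = 1.555 (for power = 0.94)
d = 0.34

n = ((2.576 + 1.555) / 0.34)²
n = (12.150)²
n ≈ 147.62
Round up to the next whole number: n = 148 pairs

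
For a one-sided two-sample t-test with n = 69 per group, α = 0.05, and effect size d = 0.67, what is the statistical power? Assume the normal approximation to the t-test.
Power ≈ 0.99

Power calculation (two-sample t-test, normal approximation):
z_β = d · √(n/2) - z_α
z_β = 0.67 · √(69/2) - 1.645
z_β = 0.67 · 5.874 - 1.645
z_β = 2.291

Power = Φ(z_β) = Φ(2.291) ≈ 0.989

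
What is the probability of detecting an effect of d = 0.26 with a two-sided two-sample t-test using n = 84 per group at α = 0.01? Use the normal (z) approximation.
Power ≈ 0.19

Power calculation (two-sample t-test, normal approximation):
z_β = d · √(n/2) - z_{α/2}
z_β = 0.26 · √(84/2) - 2.576
z_β = 0.26 · 6.481 - 2.576
z_β = -0.891

Power = Φ(z_β) = Φ(-0.891) ≈ 0.187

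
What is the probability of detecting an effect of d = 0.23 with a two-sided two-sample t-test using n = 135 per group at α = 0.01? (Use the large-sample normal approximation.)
Power ≈ 0.25

Power calculation (two-sample t-test, normal approximation):
z_β = d · √(n/2) - z_{α/2}
z_β = 0.23 · √(135/2) - 2.576
z_β = 0.23 · 8.216 - 2.576
z_β = -0.686

Power = Φ(z_β) = Φ(-0.686) ≈ 0.246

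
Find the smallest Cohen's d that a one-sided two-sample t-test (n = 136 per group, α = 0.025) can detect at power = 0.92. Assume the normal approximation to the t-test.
d ≈ 0.41

Minimum detectable effect (two-sample t-test, normal approximation):
d = (z_α + z_β) / √(n/2)
d = (1.960 + 1.405) / √(136/2)
d = 3.365 / 8.246
d ≈ 0.41

By Cohen's convention (0.2 small / 0.5 medium / 0.8 large): small effect.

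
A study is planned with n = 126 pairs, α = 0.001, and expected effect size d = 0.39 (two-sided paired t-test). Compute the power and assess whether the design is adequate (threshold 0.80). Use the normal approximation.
Power ≈ 0.86; the study is adequately powered (power ≥ 0.80)

Power calculation (paired t-test, normal approximation):
z_β = d · √n - z_{α/2}
z_β = 0.39 · √126 - 3.291
z_β = 0.39 · 11.225 - 3.291
z_β = 1.087

Power = Φ(z_β) = Φ(1.087) ≈ 0.862

Effect size d = 0.39 is small by Cohen's convention (0.2/0.5/0.8).

Threshold: power ≥ 0.80 is conventionally adequate.
Power ≈ 0.86 → the study is adequately powered (power ≥ 0.80).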